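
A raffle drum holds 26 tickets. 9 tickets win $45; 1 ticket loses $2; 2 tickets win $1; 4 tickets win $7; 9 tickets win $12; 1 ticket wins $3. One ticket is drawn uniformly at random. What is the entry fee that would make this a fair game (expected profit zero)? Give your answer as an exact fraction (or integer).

272/13 dollars

E[payout] = (9/26)·45 + (1/26)·(-2) + (2/26)·1 + (4/26)·7 + (9/26)·12 + (1/26)·3 = 272/13
Fair fee = E[payout] = 272/13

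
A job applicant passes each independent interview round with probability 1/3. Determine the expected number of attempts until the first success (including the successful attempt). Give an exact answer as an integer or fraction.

3

For a geometric distribution, E[trials] = 1/p = 1/(1/3) = 3.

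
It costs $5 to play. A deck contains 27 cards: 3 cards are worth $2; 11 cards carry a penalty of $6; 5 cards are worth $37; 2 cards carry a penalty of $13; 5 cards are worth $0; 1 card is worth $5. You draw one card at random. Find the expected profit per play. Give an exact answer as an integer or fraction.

-31/27 dollars

E[payout] = (3/27)·2 + (11/27)·(-6) + (5/27)·37 + (2/27)·(-13) + (5/27)·0 + (1/27)·5 = 104/27
Expected profit = 104/27 − 5 = -31/27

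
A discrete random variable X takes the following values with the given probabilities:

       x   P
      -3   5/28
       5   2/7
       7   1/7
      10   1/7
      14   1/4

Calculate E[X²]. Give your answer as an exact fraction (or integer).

E[X²] = (5/28)·9 + (2/7)·25 + (1/7)·49 + (1/7)·100 + (1/4)·196
     = 2213/28

2213/28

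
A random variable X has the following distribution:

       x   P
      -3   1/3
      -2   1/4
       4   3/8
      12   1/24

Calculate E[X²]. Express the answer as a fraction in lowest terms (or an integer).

16

E[X²] = (1/3)·9 + (1/4)·4 + (3/8)·16 + (1/24)·144
     = 16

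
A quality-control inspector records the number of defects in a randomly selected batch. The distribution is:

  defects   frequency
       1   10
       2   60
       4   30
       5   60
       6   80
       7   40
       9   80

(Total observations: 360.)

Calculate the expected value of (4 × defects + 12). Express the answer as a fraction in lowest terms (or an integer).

311/9

Total = 360, so P(defects=1) = 10/360, etc.
E[4x+12] = (1/36)·16 + (1/6)·20 + (1/12)·28 + (1/6)·32 + (2/9)·36 + (1/9)·40 + (2/9)·48
     = 311/9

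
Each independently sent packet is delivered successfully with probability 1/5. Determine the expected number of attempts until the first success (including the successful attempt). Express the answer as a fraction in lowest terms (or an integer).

5

For a geometric distribution, E[trials] = 1/p = 1/(1/5) = 5.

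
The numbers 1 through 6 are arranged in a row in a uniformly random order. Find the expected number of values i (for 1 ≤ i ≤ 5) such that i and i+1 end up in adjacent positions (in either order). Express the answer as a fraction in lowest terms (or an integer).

For each i ∈ {1,…,5}, let Xᵢ = 1 if i and i+1 are adjacent. P(Xᵢ=1) = 2·(6−1)!/6! = 2/6.
By linearity, E[ΣXᵢ] = (5)·(2/6) = 5/3.

5/3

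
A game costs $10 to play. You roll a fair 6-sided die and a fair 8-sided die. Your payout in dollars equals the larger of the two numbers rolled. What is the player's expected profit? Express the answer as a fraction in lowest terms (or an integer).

Distribution of the larger of the two numbers rolled: 1 w.p. 1/48, 2 w.p. 1/16, 3 w.p. 5/48, 4 w.p. 7/48, 5 w.p. 3/16, 6 w.p. 11/48, …
E[payout] = (1/48)·1 + (1/16)·2 + (5/48)·3 + (7/48)·4 + (3/16)·5 + (11/48)·6 + (1/8)·7 + (1/8)·8 = 251/48
Expected profit = 251/48 − 10 = -229/48

-229/48 dollars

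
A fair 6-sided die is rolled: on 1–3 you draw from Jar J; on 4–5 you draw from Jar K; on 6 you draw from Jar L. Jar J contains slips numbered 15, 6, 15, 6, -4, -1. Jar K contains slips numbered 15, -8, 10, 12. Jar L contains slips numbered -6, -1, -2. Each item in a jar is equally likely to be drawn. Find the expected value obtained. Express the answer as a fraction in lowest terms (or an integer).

5

E[X | Jar J] = (15 + 6 + 15 + 6 − 4 − 1)/6 = 37/6
E[X | Jar K] = (15 − 8 + 10 + 12)/4 = 29/4
E[X | Jar L] = (-6 − 1 − 2)/3 = -3
E[X] = (1/2)·37/6 + (1/3)·29/4 + (1/6)·(-3) = 5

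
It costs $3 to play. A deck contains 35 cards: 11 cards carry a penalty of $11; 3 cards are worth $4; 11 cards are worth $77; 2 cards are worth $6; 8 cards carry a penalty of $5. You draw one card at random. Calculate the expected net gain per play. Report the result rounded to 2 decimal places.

$17.29

E[payout] = (11/35)·(-11) + (3/35)·4 + (11/35)·77 + (2/35)·6 + (8/35)·(-5) = 142/7
Expected profit = 142/7 − 3 = 121/7 ≈ $17.29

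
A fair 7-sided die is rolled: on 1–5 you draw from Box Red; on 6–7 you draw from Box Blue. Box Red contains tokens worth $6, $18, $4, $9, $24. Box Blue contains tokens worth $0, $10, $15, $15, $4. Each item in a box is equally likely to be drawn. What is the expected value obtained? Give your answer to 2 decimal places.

E[X | Box Red] = (6 + 18 + 4 + 9 + 24)/5 = 61/5
E[X | Box Blue] = (0 + 10 + 15 + 15 + 4)/5 = 44/5
E[X] = (5/7)·61/5 + (2/7)·44/5 = 393/35 ≈ 11.23

$11.23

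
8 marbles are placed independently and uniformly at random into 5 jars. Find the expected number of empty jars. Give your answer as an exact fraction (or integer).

Let Xⱼ=1 if jar j is empty. P(Xⱼ=1) = ((5-1)/5)^8 = 65536/390625.
By linearity, E[#empty] = 5·65536/390625 = 65536/78125.

65536/78125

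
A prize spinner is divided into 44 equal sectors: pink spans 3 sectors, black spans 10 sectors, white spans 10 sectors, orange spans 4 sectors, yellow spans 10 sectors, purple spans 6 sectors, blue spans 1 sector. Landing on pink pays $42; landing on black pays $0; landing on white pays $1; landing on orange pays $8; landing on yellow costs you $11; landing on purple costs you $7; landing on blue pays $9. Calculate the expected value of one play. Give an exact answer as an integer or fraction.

25/44 dollars

E[payout] = (3/44)·42 + (10/44)·0 + (10/44)·1 + (4/44)·8 + (10/44)·(-11) + (6/44)·(-7) + (1/44)·9 = 25/44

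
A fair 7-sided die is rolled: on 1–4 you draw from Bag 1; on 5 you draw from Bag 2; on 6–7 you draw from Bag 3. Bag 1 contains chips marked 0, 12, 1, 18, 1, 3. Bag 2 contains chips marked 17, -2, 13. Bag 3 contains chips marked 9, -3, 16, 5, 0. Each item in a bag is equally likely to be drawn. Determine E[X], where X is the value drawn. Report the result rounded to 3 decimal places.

6.210

E[X | Bag 1] = (0 + 12 + 1 + 18 + 1 + 3)/6 = 35/6
E[X | Bag 2] = (17 − 2 + 13)/3 = 28/3
E[X | Bag 3] = (9 − 3 + 16 + 5 + 0)/5 = 27/5
E[X] = (4/7)·35/6 + (1/7)·28/3 + (2/7)·27/5 = 652/105 ≈ 6.210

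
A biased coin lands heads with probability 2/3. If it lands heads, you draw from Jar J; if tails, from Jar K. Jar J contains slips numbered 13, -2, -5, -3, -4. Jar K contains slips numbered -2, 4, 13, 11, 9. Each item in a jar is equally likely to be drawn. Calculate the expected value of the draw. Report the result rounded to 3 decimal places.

2.200

E[X | Jar J] = (13 − 2 − 5 − 3 − 4)/5 = -1/5
E[X | Jar K] = (-2 + 4 + 13 + 11 + 9)/5 = 7
E[X] = (2/3)·(-1/5) + (1/3)·7 = 11/5 ≈ 2.200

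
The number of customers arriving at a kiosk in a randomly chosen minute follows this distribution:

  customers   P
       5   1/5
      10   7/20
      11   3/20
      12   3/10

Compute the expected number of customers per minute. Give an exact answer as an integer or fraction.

E[X] = (1/5)·5 + (7/20)·10 + (3/20)·11 + (3/10)·12
     = 39/4

39/4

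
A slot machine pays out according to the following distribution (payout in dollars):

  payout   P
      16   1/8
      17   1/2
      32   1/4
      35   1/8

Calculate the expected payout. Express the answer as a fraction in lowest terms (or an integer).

183/8 dollars

E[X] = (1/8)·16 + (1/2)·17 + (1/4)·32 + (1/8)·35
     = 183/8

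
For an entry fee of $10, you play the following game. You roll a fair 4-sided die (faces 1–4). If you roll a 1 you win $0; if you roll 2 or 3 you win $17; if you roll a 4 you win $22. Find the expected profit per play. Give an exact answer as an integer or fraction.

E[payout] = (1/4)·0 + (1/2)·17 + (1/4)·22 = 14
Expected profit = 14 − 10 = 4

$4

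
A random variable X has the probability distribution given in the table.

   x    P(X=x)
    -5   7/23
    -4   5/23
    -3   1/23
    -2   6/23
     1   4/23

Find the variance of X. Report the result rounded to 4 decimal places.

E[X] = (7/23)·(-5) + (5/23)·(-4) + (1/23)·(-3) + (6/23)·(-2) + (4/23)·1 = -66/23
E[X²] = (7/23)·25 + (5/23)·16 + (1/23)·9 + (6/23)·4 + (4/23)·1 = 292/23
Var(X) = 292/23 − (-66/23)² = 2360/529 ≈ 4.4612

4.4612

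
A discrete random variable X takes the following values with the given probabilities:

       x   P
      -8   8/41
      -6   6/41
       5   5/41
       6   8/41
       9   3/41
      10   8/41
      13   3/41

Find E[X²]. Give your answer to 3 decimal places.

E[X²] = (8/41)·64 + (6/41)·36 + (5/41)·25 + (8/41)·36 + (3/41)·81 + (8/41)·100 + (3/41)·169
     = 2691/41 ≈ 65.634

65.634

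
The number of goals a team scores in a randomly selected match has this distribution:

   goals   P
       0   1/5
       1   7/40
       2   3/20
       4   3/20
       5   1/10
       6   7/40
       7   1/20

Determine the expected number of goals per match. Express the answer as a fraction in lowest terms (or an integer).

E[X] = (1/5)·0 + (7/40)·1 + (3/20)·2 + (3/20)·4 + (1/10)·5 + (7/40)·6 + (1/20)·7
     = 119/40

119/40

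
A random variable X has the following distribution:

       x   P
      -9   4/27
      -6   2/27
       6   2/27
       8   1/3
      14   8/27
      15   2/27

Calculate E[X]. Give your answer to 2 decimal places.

6.59

E[X] = (4/27)·(-9) + (2/27)·(-6) + (2/27)·6 + (1/3)·8 + (8/27)·14 + (2/27)·15
     = 178/27 ≈ 6.59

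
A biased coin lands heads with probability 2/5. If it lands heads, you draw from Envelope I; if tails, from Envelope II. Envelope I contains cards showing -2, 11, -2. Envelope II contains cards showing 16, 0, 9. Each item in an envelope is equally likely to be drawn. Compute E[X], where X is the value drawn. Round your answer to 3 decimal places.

E[X | Envelope I] = (-2 + 11 − 2)/3 = 7/3
E[X | Envelope II] = (16 + 0 + 9)/3 = 25/3
E[X] = (2/5)·7/3 + (3/5)·25/3 = 89/15 ≈ 5.933

5.933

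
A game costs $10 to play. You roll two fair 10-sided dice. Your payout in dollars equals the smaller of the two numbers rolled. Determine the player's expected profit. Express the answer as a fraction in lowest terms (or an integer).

Distribution of the smaller of the two numbers rolled: 1 w.p. 19/100, 2 w.p. 17/100, 3 w.p. 3/20, 4 w.p. 13/100, 5 w.p. 11/100, 6 w.p. 9/100, …
E[payout] = (19/100)·1 + (17/100)·2 + (3/20)·3 + (13/100)·4 + (11/100)·5 + (9/100)·6 + (7/100)·7 + (1/20)·8 + (3/100)·9 + (1/100)·10 = 77/20
Expected profit = 77/20 − 10 = -123/20

-123/20 dollars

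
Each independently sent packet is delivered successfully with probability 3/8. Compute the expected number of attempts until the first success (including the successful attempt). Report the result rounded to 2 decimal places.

2.67

For a geometric distribution, E[trials] = 1/p = 1/(3/8) = 8/3.
≈ 2.67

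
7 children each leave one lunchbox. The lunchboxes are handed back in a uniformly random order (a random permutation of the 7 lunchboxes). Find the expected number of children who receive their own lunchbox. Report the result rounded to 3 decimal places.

1.000

Let Xᵢ = 1 if person i gets their own lunchbox. For each i, P(Xᵢ=1) = 1/7.
By linearity of expectation, E[X₁+…+X_7] = 7·(1/7) = 1.
≈ 1.000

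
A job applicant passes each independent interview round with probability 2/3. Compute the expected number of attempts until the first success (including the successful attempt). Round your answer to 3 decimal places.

For a geometric distribution, E[trials] = 1/p = 1/(2/3) = 3/2.
≈ 1.500

1.500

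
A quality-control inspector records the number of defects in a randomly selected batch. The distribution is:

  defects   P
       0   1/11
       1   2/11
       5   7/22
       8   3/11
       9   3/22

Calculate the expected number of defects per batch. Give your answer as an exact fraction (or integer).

57/11

E[X] = (1/11)·0 + (2/11)·1 + (7/22)·5 + (3/11)·8 + (3/22)·9
     = 57/11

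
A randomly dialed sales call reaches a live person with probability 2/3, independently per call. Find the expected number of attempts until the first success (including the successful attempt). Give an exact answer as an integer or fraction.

For a geometric distribution, E[trials] = 1/p = 1/(2/3) = 3/2.

3/2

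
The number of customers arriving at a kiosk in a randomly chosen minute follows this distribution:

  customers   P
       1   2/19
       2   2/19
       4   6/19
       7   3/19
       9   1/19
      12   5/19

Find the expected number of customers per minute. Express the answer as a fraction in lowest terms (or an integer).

E[X] = (2/19)·1 + (2/19)·2 + (6/19)·4 + (3/19)·7 + (1/19)·9 + (5/19)·12
     = 120/19

120/19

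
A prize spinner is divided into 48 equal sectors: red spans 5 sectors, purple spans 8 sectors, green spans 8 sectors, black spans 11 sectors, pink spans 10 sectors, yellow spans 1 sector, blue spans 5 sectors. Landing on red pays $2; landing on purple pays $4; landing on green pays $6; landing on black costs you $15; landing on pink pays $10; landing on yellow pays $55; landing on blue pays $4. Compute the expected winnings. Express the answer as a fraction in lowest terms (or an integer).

25/12 dollars

E[payout] = (5/48)·2 + (8/48)·4 + (8/48)·6 + (11/48)·(-15) + (10/48)·10 + (1/48)·55 + (5/48)·4 = 25/12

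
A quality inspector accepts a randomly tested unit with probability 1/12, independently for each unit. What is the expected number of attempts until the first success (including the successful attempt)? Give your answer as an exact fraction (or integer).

12

For a geometric distribution, E[trials] = 1/p = 1/(1/12) = 12.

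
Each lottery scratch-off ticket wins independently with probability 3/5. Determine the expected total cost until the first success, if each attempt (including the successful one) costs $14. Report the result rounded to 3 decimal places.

$23.333

E[#attempts] = 1/p = 5/3; E[cost] = 14·5/3 = 70/3.
≈ 23.333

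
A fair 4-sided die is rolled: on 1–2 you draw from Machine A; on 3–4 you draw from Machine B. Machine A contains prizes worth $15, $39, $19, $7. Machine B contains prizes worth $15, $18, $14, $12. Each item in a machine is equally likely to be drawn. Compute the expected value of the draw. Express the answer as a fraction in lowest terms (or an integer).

139/8 dollars

E[X | Machine A] = (15 + 39 + 19 + 7)/4 = 20
E[X | Machine B] = (15 + 18 + 14 + 12)/4 = 59/4
E[X] = (1/2)·20 + (1/2)·59/4 = 139/8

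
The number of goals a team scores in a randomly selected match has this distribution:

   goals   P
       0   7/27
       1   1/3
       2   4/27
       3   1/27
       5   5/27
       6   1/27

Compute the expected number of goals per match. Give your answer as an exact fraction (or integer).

17/9

E[X] = (7/27)·0 + (1/3)·1 + (4/27)·2 + (1/27)·3 + (5/27)·5 + (1/27)·6
     = 17/9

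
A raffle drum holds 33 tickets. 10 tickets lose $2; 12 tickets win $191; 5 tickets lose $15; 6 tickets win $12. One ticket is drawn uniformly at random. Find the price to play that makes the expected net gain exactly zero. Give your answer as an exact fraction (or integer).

E[payout] = (10/33)·(-2) + (12/33)·191 + (5/33)·(-15) + (6/33)·12 = 2269/33
Fair fee = E[payout] = 2269/33

2269/33 dollars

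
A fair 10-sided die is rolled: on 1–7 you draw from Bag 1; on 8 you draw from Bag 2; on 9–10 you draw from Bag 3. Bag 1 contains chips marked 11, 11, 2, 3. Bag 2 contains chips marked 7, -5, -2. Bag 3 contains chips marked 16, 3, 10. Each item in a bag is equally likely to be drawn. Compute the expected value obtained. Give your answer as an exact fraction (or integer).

E[X | Bag 1] = (11 + 11 + 2 + 3)/4 = 27/4
E[X | Bag 2] = (7 − 5 − 2)/3 = 0
E[X | Bag 3] = (16 + 3 + 10)/3 = 29/3
E[X] = (7/10)·27/4 + (1/10)·0 + (1/5)·29/3 = 799/120

799/120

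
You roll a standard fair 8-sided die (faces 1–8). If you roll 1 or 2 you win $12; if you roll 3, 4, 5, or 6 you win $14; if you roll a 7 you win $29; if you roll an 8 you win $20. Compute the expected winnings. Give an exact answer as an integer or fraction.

E[payout] = (1/4)·12 + (1/2)·14 + (1/8)·20 + (1/8)·29 = 129/8

129/8 dollars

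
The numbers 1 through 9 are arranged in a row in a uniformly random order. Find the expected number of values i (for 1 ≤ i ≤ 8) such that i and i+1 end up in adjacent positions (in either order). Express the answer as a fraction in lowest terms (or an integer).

For each i ∈ {1,…,8}, let Xᵢ = 1 if i and i+1 are adjacent. P(Xᵢ=1) = 2·(9−1)!/9! = 2/9.
By linearity, E[ΣXᵢ] = (8)·(2/9) = 16/9.

16/9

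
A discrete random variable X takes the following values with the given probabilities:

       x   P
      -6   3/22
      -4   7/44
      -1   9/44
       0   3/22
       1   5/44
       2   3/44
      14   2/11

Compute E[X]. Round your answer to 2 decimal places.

1.14

E[X] = (3/22)·(-6) + (7/44)·(-4) + (9/44)·(-1) + (3/22)·0 + (5/44)·1 + (3/44)·2 + (2/11)·14
     = 25/22 ≈ 1.14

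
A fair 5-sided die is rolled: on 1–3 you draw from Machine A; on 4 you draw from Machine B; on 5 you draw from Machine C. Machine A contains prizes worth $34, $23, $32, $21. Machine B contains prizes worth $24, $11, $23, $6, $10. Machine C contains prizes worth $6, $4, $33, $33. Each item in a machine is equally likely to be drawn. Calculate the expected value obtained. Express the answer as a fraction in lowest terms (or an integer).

1163/50 dollars

E[X | Machine A] = (34 + 23 + 32 + 21)/4 = 55/2
E[X | Machine B] = (24 + 11 + 23 + 6 + 10)/5 = 74/5
E[X | Machine C] = (6 + 4 + 33 + 33)/4 = 19
E[X] = (3/5)·55/2 + (1/5)·74/5 + (1/5)·19 = 1163/50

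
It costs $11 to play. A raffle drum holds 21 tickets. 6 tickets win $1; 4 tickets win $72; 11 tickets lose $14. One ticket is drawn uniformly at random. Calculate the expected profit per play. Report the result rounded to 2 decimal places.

-$4.33

E[payout] = (6/21)·1 + (4/21)·72 + (11/21)·(-14) = 20/3
Expected profit = 20/3 − 11 = -13/3 ≈ -$4.33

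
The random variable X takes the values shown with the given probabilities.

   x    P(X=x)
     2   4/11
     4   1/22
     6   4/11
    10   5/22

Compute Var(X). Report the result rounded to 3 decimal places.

E[X] = (4/11)·2 + (1/22)·4 + (4/11)·6 + (5/22)·10 = 59/11
E[X²] = (4/11)·4 + (1/22)·16 + (4/11)·36 + (5/22)·100 = 38
Var(X) = 38 − (59/11)² = 1117/121 ≈ 9.231

9.231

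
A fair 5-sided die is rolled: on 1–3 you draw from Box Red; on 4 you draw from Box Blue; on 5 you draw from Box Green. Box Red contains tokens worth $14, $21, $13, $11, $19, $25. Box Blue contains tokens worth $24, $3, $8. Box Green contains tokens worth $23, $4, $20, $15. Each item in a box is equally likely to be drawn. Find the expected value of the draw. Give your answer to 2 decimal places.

$15.73

E[X | Box Red] = (14 + 21 + 13 + 11 + 19 + 25)/6 = 103/6
E[X | Box Blue] = (24 + 3 + 8)/3 = 35/3
E[X | Box Green] = (23 + 4 + 20 + 15)/4 = 31/2
E[X] = (3/5)·103/6 + (1/5)·35/3 + (1/5)·31/2 = 236/15 ≈ 15.73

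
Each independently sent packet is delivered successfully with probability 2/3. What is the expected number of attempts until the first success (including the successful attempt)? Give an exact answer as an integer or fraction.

For a geometric distribution, E[trials] = 1/p = 1/(2/3) = 3/2.

3/2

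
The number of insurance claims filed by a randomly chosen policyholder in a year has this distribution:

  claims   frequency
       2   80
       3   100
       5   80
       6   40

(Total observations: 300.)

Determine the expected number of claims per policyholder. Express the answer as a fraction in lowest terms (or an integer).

Total = 300, so P(claims=2) = 80/300, etc.
E[X] = (4/15)·2 + (1/3)·3 + (4/15)·5 + (2/15)·6
     = 11/3

11/3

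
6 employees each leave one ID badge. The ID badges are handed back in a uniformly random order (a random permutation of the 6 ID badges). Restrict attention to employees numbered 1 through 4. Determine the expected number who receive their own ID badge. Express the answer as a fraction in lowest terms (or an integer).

Let Xᵢ = 1 if person i gets their own ID badge. For each i, P(Xᵢ=1) = 1/6.
By linearity of expectation, E[X₁+…+X_4] = 4·(1/6) = 2/3.

2/3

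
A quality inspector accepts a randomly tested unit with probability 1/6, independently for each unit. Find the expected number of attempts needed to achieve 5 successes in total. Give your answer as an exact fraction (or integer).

By linearity (sum of 5 independent geometric waits), E[trials] = 5/p = 5/(1/6) = 30.

30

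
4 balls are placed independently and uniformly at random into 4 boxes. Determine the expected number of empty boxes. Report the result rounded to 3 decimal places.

1.266

Let Xⱼ=1 if box j is empty. P(Xⱼ=1) = ((4-1)/4)^4 = 81/256.
By linearity, E[#empty] = 4·81/256 = 81/64.
≈ 1.266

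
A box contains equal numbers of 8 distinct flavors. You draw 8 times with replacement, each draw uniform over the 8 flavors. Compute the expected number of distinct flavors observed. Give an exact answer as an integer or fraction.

11012415/2097152

Let Xⱼ=1 if type j appears at least once. P(Xⱼ=1) = 1 − ((8−1)/8)^8 = 11012415/16777216.
E[#distinct] = 8·11012415/16777216 = 11012415/2097152.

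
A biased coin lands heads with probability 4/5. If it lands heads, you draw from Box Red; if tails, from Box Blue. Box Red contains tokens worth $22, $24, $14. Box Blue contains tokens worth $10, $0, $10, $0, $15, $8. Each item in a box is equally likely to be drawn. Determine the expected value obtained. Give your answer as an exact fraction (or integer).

E[X | Box Red] = (22 + 24 + 14)/3 = 20
E[X | Box Blue] = (10 + 0 + 10 + 0 + 15 + 8)/6 = 43/6
E[X] = (4/5)·20 + (1/5)·43/6 = 523/30

523/30 dollars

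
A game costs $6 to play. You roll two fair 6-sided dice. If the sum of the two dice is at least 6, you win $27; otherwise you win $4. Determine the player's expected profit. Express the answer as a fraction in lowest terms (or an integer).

263/18 dollars

E[payout] = (5/18)·4 + (13/18)·27 = 371/18
Expected profit = 371/18 − 6 = 263/18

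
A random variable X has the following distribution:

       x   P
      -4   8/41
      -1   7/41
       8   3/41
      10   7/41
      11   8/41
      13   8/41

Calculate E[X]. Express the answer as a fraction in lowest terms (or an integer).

247/41

E[X] = (8/41)·(-4) + (7/41)·(-1) + (3/41)·8 + (7/41)·10 + (8/41)·11 + (8/41)·13
     = 247/41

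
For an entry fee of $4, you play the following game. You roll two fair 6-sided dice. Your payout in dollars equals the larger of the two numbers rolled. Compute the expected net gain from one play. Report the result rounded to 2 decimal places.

$0.47

Distribution of the larger of the two numbers rolled: 1 w.p. 1/36, 2 w.p. 1/12, 3 w.p. 5/36, 4 w.p. 7/36, 5 w.p. 1/4, 6 w.p. 11/36
E[payout] = (1/36)·1 + (1/12)·2 + (5/36)·3 + (7/36)·4 + (1/4)·5 + (11/36)·6 = 161/36
Expected profit = 161/36 − 4 = 17/36 ≈ $0.47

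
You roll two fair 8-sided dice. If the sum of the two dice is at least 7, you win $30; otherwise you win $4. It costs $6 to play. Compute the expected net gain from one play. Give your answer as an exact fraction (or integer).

E[payout] = (15/64)·4 + (49/64)·30 = 765/32
Expected profit = 765/32 − 6 = 573/32

573/32 dollars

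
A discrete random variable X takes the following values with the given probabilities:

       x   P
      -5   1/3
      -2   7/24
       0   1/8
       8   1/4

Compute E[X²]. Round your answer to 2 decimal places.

25.50

E[X²] = (1/3)·25 + (7/24)·4 + (1/8)·0 + (1/4)·64
     = 51/2 ≈ 25.50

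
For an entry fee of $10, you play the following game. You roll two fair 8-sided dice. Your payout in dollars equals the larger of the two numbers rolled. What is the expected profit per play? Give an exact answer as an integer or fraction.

-67/16 dollars

Distribution of the larger of the two numbers rolled: 1 w.p. 1/64, 2 w.p. 3/64, 3 w.p. 5/64, 4 w.p. 7/64, 5 w.p. 9/64, 6 w.p. 11/64, …
E[payout] = (1/64)·1 + (3/64)·2 + (5/64)·3 + (7/64)·4 + (9/64)·5 + (11/64)·6 + (13/64)·7 + (15/64)·8 = 93/16
Expected profit = 93/16 − 10 = -67/16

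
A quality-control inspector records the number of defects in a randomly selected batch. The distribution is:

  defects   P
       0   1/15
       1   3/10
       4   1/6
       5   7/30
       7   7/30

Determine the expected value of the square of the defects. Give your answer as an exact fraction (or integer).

607/30

E[X²] = (1/15)·0 + (3/10)·1 + (1/6)·16 + (7/30)·25 + (7/30)·49
     = 607/30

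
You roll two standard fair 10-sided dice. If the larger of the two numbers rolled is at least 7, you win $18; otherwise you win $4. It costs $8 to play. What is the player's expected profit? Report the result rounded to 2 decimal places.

E[payout] = (9/25)·4 + (16/25)·18 = 324/25
Expected profit = 324/25 − 8 = 124/25 ≈ $4.96

$4.96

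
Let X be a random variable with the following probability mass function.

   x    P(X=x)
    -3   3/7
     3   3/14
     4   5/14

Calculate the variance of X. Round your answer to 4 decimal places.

E[X] = (3/7)·(-3) + (3/14)·3 + (5/14)·4 = 11/14
E[X²] = (3/7)·9 + (3/14)·9 + (5/14)·16 = 23/2
Var(X) = 23/2 − (11/14)² = 2133/196 ≈ 10.8827

10.8827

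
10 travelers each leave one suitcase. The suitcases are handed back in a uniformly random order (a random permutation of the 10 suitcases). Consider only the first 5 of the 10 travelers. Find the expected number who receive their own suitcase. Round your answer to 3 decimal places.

Let Xᵢ = 1 if person i gets their own suitcase. For each i, P(Xᵢ=1) = 1/10.
By linearity of expectation, E[X₁+…+X_5] = 5·(1/10) = 1/2.
≈ 0.500

0.500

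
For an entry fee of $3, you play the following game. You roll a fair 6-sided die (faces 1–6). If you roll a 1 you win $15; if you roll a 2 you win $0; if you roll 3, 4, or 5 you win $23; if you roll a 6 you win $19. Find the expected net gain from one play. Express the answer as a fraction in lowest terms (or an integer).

85/6 dollars

E[payout] = (1/6)·0 + (1/6)·15 + (1/6)·19 + (1/2)·23 = 103/6
Expected profit = 103/6 − 3 = 85/6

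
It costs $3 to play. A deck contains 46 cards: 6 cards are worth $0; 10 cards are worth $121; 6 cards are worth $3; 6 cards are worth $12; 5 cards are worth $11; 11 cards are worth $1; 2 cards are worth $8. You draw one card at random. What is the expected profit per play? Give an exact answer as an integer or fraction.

E[payout] = (6/46)·0 + (10/46)·121 + (6/46)·3 + (6/46)·12 + (5/46)·11 + (11/46)·1 + (2/46)·8 = 691/23
Expected profit = 691/23 − 3 = 622/23

622/23 dollars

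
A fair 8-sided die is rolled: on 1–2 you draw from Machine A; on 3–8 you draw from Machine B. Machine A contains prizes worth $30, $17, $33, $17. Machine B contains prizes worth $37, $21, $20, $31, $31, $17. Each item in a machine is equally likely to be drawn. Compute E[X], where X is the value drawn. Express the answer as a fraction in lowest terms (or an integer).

E[X | Machine A] = (30 + 17 + 33 + 17)/4 = 97/4
E[X | Machine B] = (37 + 21 + 20 + 31 + 31 + 17)/6 = 157/6
E[X] = (1/4)·97/4 + (3/4)·157/6 = 411/16

411/16 dollars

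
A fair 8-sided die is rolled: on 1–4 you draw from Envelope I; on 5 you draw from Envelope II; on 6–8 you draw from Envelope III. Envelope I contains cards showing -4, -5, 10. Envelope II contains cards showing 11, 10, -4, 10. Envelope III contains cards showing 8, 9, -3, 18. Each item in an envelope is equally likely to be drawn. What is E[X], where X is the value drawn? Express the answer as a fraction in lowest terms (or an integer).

E[X | Envelope I] = (-4 − 5 + 10)/3 = 1/3
E[X | Envelope II] = (11 + 10 − 4 + 10)/4 = 27/4
E[X | Envelope III] = (8 + 9 − 3 + 18)/4 = 8
E[X] = (1/2)·1/3 + (1/8)·27/4 + (3/8)·8 = 385/96

385/96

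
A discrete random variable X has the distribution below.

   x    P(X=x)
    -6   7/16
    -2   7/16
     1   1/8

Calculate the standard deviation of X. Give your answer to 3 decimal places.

E[X] = -27/8, E[X²] = 141/8
Var(X) = E[X²] − (E[X])² = 141/8 − 729/64 = 399/64
SD(X) = √(399/64) ≈ 2.497

2.497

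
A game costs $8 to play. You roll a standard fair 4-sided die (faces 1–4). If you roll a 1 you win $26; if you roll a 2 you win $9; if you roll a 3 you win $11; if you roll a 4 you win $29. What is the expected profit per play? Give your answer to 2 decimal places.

E[payout] = (1/4)·9 + (1/4)·11 + (1/4)·26 + (1/4)·29 = 75/4
Expected profit = 75/4 − 8 = 43/4 ≈ $10.75

$10.75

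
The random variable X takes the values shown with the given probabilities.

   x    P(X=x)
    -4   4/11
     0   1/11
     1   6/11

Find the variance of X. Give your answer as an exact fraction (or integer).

E[X] = (4/11)·(-4) + (1/11)·0 + (6/11)·1 = -10/11
E[X²] = (4/11)·16 + (1/11)·0 + (6/11)·1 = 70/11
Var(X) = 70/11 − (-10/11)² = 670/121

670/121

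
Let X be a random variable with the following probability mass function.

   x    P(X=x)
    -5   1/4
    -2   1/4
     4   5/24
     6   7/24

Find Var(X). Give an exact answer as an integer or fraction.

367/18

E[X] = (1/4)·(-5) + (1/4)·(-2) + (5/24)·4 + (7/24)·6 = 5/6
E[X²] = (1/4)·25 + (1/4)·4 + (5/24)·16 + (7/24)·36 = 253/12
Var(X) = 253/12 − (5/6)² = 367/18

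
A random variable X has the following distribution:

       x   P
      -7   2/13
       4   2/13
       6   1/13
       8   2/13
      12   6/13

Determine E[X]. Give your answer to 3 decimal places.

E[X] = (2/13)·(-7) + (2/13)·4 + (1/13)·6 + (2/13)·8 + (6/13)·12
     = 88/13 ≈ 6.769

6.769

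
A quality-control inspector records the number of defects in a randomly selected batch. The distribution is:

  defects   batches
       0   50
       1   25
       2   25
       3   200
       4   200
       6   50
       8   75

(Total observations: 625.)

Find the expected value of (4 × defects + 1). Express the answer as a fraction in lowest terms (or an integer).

81/5

Total = 625, so P(defects=0) = 50/625, etc.
E[4x+1] = (2/25)·1 + (1/25)·5 + (1/25)·9 + (8/25)·13 + (8/25)·17 + (2/25)·25 + (3/25)·33
     = 81/5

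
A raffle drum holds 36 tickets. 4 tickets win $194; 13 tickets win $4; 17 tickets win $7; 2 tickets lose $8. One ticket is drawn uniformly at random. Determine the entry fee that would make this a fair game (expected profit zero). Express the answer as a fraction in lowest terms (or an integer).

E[payout] = (4/36)·194 + (13/36)·4 + (17/36)·7 + (2/36)·(-8) = 931/36
Fair fee = E[payout] = 931/36

931/36 dollars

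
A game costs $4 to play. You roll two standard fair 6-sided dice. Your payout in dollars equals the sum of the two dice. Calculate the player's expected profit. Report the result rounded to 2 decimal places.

$3.00

Distribution of the sum of the two dice: 2 w.p. 1/36, 3 w.p. 1/18, 4 w.p. 1/12, 5 w.p. 1/9, 6 w.p. 5/36, 7 w.p. 1/6, …
E[payout] = (1/36)·2 + (1/18)·3 + (1/12)·4 + (1/9)·5 + (5/36)·6 + (1/6)·7 + (5/36)·8 + (1/9)·9 + (1/12)·10 + (1/18)·11 + (1/36)·12 = 7
Expected profit = 7 − 4 = 3 ≈ $3.00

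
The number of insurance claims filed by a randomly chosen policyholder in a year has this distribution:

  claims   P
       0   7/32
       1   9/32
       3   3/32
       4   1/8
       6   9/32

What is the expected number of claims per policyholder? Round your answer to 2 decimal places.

E[X] = (7/32)·0 + (9/32)·1 + (3/32)·3 + (1/8)·4 + (9/32)·6
     = 11/4 ≈ 2.75

2.75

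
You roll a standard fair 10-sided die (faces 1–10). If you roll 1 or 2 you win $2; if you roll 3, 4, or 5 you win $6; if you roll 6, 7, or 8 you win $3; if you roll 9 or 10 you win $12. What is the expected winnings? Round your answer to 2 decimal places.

E[payout] = (1/5)·2 + (3/10)·3 + (3/10)·6 + (1/5)·12 = 11/2
≈ $5.50

$5.50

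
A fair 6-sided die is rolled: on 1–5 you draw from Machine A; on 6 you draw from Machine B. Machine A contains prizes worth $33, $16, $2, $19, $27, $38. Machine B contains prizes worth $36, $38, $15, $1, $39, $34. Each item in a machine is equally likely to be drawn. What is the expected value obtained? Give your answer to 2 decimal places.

$23.28

E[X | Machine A] = (33 + 16 + 2 + 19 + 27 + 38)/6 = 45/2
E[X | Machine B] = (36 + 38 + 15 + 1 + 39 + 34)/6 = 163/6
E[X] = (5/6)·45/2 + (1/6)·163/6 = 419/18 ≈ 23.28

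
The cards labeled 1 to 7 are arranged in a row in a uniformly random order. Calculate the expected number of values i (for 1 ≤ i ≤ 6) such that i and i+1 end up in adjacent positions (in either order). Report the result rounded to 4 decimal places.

For each i ∈ {1,…,6}, let Xᵢ = 1 if i and i+1 are adjacent. P(Xᵢ=1) = 2·(7−1)!/7! = 2/7.
By linearity, E[ΣXᵢ] = (6)·(2/7) = 12/7.
≈ 1.7143

1.7143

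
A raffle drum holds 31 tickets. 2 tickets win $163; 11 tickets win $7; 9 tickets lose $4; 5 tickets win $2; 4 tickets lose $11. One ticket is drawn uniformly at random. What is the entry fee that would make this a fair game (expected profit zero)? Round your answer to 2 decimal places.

E[payout] = (2/31)·163 + (11/31)·7 + (9/31)·(-4) + (5/31)·2 + (4/31)·(-11) = 333/31
Fair fee = E[payout] = 333/31 ≈ $10.74

$10.74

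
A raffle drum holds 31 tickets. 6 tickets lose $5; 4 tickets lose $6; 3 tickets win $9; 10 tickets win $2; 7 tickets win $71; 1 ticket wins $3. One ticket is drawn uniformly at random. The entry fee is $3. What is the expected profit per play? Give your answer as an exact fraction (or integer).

400/31 dollars

E[payout] = (6/31)·(-5) + (4/31)·(-6) + (3/31)·9 + (10/31)·2 + (7/31)·71 + (1/31)·3 = 493/31
Expected profit = 493/31 − 3 = 400/31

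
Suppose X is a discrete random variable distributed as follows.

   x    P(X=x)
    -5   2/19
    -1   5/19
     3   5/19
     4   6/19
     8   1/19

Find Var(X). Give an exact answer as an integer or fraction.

3916/361

E[X] = (2/19)·(-5) + (5/19)·(-1) + (5/19)·3 + (6/19)·4 + (1/19)·8 = 32/19
E[X²] = (2/19)·25 + (5/19)·1 + (5/19)·9 + (6/19)·16 + (1/19)·64 = 260/19
Var(X) = 260/19 − (32/19)² = 3916/361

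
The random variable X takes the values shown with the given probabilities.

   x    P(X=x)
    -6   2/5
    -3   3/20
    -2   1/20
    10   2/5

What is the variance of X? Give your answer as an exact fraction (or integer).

21939/400

E[X] = (2/5)·(-6) + (3/20)·(-3) + (1/20)·(-2) + (2/5)·10 = 21/20
E[X²] = (2/5)·36 + (3/20)·9 + (1/20)·4 + (2/5)·100 = 1119/20
Var(X) = 1119/20 − (21/20)² = 21939/400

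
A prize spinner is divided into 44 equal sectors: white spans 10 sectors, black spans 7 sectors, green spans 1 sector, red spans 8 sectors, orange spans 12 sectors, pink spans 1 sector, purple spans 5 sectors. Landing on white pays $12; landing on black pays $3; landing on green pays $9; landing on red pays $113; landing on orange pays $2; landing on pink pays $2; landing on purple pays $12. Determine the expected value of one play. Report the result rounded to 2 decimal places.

E[payout] = (10/44)·12 + (7/44)·3 + (1/44)·9 + (8/44)·113 + (12/44)·2 + (1/44)·2 + (5/44)·12 = 285/11
≈ $25.91

$25.91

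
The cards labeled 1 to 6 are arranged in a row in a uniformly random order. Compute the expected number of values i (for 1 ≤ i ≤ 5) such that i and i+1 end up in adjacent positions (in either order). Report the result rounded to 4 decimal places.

For each i ∈ {1,…,5}, let Xᵢ = 1 if i and i+1 are adjacent. P(Xᵢ=1) = 2·(6−1)!/6! = 2/6.
By linearity, E[ΣXᵢ] = (5)·(2/6) = 5/3.
≈ 1.6667

1.6667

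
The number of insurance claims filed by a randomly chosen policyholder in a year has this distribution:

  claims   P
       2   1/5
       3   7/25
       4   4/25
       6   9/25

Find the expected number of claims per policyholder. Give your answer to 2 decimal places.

E[X] = (1/5)·2 + (7/25)·3 + (4/25)·4 + (9/25)·6
     = 101/25 ≈ 4.04

4.04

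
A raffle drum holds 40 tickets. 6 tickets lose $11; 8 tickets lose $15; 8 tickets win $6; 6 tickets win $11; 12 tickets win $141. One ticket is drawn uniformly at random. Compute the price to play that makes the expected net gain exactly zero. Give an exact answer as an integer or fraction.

81/2 dollars

E[payout] = (6/40)·(-11) + (8/40)·(-15) + (8/40)·6 + (6/40)·11 + (12/40)·141 = 81/2
Fair fee = E[payout] = 81/2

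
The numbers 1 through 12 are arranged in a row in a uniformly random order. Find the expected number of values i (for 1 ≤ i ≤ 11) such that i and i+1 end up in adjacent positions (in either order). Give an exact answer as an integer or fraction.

For each i ∈ {1,…,11}, let Xᵢ = 1 if i and i+1 are adjacent. P(Xᵢ=1) = 2·(12−1)!/12! = 2/12.
By linearity, E[ΣXᵢ] = (11)·(2/12) = 11/6.

11/6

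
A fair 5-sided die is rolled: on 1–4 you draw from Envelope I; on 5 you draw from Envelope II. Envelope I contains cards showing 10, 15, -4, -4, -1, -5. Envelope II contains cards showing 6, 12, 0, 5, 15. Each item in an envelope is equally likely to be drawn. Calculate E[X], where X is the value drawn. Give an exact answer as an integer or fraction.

224/75

E[X | Envelope I] = (10 + 15 − 4 − 4 − 1 − 5)/6 = 11/6
E[X | Envelope II] = (6 + 12 + 0 + 5 + 15)/5 = 38/5
E[X] = (4/5)·11/6 + (1/5)·38/5 = 224/75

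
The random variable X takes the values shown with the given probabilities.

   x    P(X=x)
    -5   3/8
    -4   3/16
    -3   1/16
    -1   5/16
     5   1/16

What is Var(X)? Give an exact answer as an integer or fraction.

E[X] = (3/8)·(-5) + (3/16)·(-4) + (1/16)·(-3) + (5/16)·(-1) + (1/16)·5 = -45/16
E[X²] = (3/8)·25 + (3/16)·16 + (1/16)·9 + (5/16)·1 + (1/16)·25 = 237/16
Var(X) = 237/16 − (-45/16)² = 1767/256

1767/256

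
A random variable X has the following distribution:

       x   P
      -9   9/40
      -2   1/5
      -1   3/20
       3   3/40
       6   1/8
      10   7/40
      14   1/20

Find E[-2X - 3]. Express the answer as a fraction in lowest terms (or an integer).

E[-2x-3] = (9/40)·15 + (1/5)·1 + (3/20)·(-1) + (3/40)·(-9) + (1/8)·(-15) + (7/40)·(-23) + (1/20)·(-31)
     = -47/10

-47/10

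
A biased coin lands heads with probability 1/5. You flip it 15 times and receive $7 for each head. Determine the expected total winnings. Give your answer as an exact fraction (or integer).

E[#heads] = 15·1/5 = 3 (linearity over flips).
E[winnings] = 7·3 = 21.

$21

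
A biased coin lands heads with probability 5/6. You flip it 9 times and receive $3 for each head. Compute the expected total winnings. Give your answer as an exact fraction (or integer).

45/2 dollars

E[#heads] = 9·5/6 = 15/2 (linearity over flips).
E[winnings] = 3·15/2 = 45/2.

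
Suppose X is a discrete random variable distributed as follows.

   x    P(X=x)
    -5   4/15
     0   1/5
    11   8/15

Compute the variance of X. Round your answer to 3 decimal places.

E[X] = (4/15)·(-5) + (1/5)·0 + (8/15)·11 = 68/15
E[X²] = (4/15)·25 + (1/5)·0 + (8/15)·121 = 356/5
Var(X) = 356/5 − (68/15)² = 11396/225 ≈ 50.649

50.649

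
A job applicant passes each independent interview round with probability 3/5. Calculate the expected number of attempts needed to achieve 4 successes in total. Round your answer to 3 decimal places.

6.667

By linearity (sum of 4 independent geometric waits), E[trials] = 4/p = 4/(3/5) = 20/3.
≈ 6.667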